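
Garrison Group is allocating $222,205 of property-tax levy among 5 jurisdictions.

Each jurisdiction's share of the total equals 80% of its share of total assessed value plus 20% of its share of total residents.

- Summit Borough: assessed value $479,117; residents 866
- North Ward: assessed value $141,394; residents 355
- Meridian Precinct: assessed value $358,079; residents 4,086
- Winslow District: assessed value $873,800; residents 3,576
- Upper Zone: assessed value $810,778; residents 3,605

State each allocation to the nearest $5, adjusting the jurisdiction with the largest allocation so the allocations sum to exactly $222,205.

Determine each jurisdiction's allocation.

Summit Borough: $35,060 | North Ward: $10,700 | Meridian Precinct: $38,440 | Winslow District: $71,055 | Upper Zone: $66,950

Totals — assessed value 2,663,168, residents 12,488.
Combined weights (80% assessed value + 20% residents): Summit Borough 0.1578; North Ward 0.0482; Meridian Precinct 0.1730; Winslow District 0.3198; Upper Zone 0.3013.
Unrounded shares: Summit Borough 35,062.45; North Ward 10,701.26; Meridian Precinct 38,442.28; Winslow District 71,051.24; Upper Zone 66,947.78.
At nearest $5: Summit Borough $35,060; North Ward $10,700; Meridian Precinct $38,440; Winslow District $71,050; Upper Zone $66,950. Sum = $222,200.
Difference $222,205 − $222,200 = +$5 applied to largest allocation (Winslow District): Winslow District becomes $71,055.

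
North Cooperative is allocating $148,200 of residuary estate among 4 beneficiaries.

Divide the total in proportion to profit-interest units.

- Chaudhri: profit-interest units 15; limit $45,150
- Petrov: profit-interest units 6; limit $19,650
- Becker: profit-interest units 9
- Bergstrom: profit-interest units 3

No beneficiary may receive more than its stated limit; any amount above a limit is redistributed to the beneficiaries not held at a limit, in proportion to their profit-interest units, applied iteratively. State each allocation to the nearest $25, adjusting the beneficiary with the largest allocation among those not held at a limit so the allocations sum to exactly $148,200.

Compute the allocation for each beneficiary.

Total profit-interest units = 33.
Proportional shares (ignoring caps): Chaudhri 67,363.64; Petrov 26,945.45; Becker 40,418.18; Bergstrom 13,472.73.
Capped: Chaudhri ($45,150), Petrov ($19,650); residual $83,400 reallocated over remaining profit-interest units 12.
Remaining shares: Becker 62,550.00 → $62,550; Bergstrom 20,850.00 → $20,850.

Chaudhri: $45,150 · Petrov: $19,650 · Becker: $62,550 · Bergstrom: $20,850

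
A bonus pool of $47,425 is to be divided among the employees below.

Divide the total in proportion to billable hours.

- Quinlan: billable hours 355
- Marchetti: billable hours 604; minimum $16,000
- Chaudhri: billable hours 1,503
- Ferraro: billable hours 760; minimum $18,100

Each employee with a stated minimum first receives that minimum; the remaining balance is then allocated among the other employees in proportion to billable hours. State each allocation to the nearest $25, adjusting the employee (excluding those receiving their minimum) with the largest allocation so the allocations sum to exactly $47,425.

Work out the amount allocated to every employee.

Guaranteed amounts: Marchetti $16,000; Ferraro $18,100. Residual $13,325.
Residual split over remaining billable hours 1,858: Quinlan 2,545.95 → $2,550; Chaudhri 10,779.05 → $10,775.

Quinlan: $2,550 · Marchetti: $16,000 · Chaudhri: $10,775 · Ferraro: $18,100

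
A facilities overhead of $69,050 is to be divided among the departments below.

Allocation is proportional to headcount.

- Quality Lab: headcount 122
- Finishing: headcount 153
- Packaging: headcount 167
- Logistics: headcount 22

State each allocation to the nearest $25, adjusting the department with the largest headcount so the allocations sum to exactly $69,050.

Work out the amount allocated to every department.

Quality Lab: $18,150; Finishing: $22,775; Packaging: $24,850; Logistics: $3,275

Headcount total: 122 + 153 + 167 + 22 = 464.
Unrounded shares: Quality Lab 18,155.39; Finishing 22,768.64; Packaging 24,852.05; Logistics 3,273.92.
Rounded to nearest $25: Quality Lab $18,150; Finishing $22,775; Packaging $24,850; Logistics $3,275. Sum = $69,050.
Rounded total matches; no reconciliation needed.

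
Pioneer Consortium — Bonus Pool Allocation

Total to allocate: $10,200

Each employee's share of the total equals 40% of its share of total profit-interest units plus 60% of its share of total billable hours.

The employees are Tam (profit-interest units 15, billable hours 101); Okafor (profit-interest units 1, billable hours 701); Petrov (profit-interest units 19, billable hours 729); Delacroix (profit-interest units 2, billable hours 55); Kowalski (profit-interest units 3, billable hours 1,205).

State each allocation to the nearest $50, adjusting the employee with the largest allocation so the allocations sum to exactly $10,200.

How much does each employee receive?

Profit-interest units total 40; billable hours total 2,791.
Composite weights (40% profit-interest units + 60% billable hours): Tam 0.1717; Okafor 0.1607; Petrov 0.3467; Delacroix 0.0318; Kowalski 0.2890.
Proportional shares: Tam 1,751.47; Okafor 1,639.13; Petrov 3,536.52; Delacroix 324.60; Kowalski 2,948.28.
After rounding ($50): Tam $1,750; Okafor $1,650; Petrov $3,550; Delacroix $300; Kowalski $2,950. Sum = $10,200.
Sum already equals the total — no adjustment.

Tam: $1,750 · Okafor: $1,650 · Petrov: $3,550 · Delacroix: $300 · Kowalski: $2,950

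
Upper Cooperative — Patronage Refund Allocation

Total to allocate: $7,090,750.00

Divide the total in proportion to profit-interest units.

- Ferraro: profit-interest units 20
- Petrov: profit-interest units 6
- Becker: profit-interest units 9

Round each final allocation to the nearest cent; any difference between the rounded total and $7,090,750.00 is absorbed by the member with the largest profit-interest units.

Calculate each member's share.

Profit-interest units total: 20 + 6 + 9 = 35.
Unrounded shares: Ferraro 4,051,857.1429; Petrov 1,215,557.1429; Becker 1,823,335.7143.
At nearest cent: Ferraro $4,051,857.14; Petrov $1,215,557.14; Becker $1,823,335.71. Sum = $7,090,749.99.
Difference $7,090,750.00 − $7,090,749.99 = +$0.01 applied to largest profit-interest units (Ferraro): Ferraro becomes $4,051,857.15.

Ferraro: $4,051,857.15 · Petrov: $1,215,557.14 · Becker: $1,823,335.71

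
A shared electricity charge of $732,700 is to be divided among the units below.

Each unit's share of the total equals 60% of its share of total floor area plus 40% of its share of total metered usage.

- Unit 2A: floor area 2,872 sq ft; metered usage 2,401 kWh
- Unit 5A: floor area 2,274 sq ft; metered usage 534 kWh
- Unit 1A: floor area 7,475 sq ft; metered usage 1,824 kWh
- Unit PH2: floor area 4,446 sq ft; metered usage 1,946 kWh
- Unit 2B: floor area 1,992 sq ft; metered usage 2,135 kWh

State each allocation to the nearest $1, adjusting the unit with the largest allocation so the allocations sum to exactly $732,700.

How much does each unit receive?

Unit 2A: $145,849 | Unit 5A: $70,157 | Unit 1A: $232,893 | Unit PH2: $167,070 | Unit 2B: $116,731

Totals — floor area 19,059, metered usage 8,840.
Blended shares (60% floor area + 40% metered usage): Unit 2A 0.1991; Unit 5A 0.0958; Unit 1A 0.3179; Unit PH2 0.2280; Unit 2B 0.1593.
Proportional shares: Unit 2A 145,848.71; Unit 5A 70,156.85; Unit 1A 232,892.97; Unit PH2 167,070.01; Unit 2B 116,731.47.
At nearest $1: Unit 2A $145,849; Unit 5A $70,157; Unit 1A $232,893; Unit PH2 $167,070; Unit 2B $116,731. Sum = $732,700.
Rounded total matches; no reconciliation needed.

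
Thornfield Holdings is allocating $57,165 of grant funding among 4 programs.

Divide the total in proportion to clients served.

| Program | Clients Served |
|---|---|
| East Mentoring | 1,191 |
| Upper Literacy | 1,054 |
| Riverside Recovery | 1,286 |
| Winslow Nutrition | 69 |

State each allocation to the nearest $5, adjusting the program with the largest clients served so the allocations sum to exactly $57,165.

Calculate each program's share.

East Mentoring: $18,910 · Upper Literacy: $16,735 · Riverside Recovery: $20,425 · Winslow Nutrition: $1,095

Combined clients served = 3,600.
Raw shares: East Mentoring 1,191/3,600 × $57,165 = 18,912.09; Upper Literacy 1,054/3,600 × $57,165 = 16,736.64; Riverside Recovery 1,286/3,600 × $57,165 = 20,420.61; Winslow Nutrition 69/3,600 × $57,165 = 1,095.66.
At nearest $5: East Mentoring $18,910; Upper Literacy $16,735; Riverside Recovery $20,420; Winslow Nutrition $1,095. Sum = $57,160.
Difference $57,165 − $57,160 = +$5 applied to largest clients served (Riverside Recovery): Riverside Recovery becomes $20,425.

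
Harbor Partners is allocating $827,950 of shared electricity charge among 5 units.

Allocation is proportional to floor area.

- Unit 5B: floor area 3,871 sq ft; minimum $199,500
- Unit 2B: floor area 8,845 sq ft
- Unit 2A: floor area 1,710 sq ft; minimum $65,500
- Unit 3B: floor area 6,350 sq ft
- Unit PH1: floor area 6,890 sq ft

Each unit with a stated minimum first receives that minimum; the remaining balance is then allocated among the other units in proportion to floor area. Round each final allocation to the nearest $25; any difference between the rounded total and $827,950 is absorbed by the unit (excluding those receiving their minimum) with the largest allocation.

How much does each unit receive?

Guaranteed amounts: Unit 5B $199,500; Unit 2A $65,500. Remaining pool $562,950.
Remaining pool split over remaining floor area 22,085: Unit 2B 225,460.39 → $225,450; Unit 3B 161,862.46 → $161,850; Unit PH1 175,627.15 → $175,625.
Rounding difference +$25 applied to Unit 2B → $225,475.

Unit 5B: $199,500; Unit 2B: $225,475; Unit 2A: $65,500; Unit 3B: $161,850; Unit PH1: $175,625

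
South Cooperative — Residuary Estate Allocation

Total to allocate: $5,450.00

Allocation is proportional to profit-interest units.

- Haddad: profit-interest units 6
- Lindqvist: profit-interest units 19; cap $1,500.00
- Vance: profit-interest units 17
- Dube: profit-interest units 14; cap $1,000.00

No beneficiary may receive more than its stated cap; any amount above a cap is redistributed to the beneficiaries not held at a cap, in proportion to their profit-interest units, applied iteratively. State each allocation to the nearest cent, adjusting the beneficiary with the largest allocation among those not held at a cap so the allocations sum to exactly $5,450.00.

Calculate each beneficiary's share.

Haddad: $769.57 · Lindqvist: $1,500.00 · Vance: $2,180.43 · Dube: $1,000.00

Profit-interest units total: 56.
Proportional shares (ignoring caps): Haddad 583.9286; Lindqvist 1,849.1071; Vance 1,654.4643; Dube 1,362.5000.
Capped: Lindqvist ($1,500.00), Dube ($1,000.00); balance $2,950.00 reallocated over remaining profit-interest units 23.
Shares after redistribution: Haddad 769.5652 → $769.57; Vance 2,180.4348 → $2,180.43.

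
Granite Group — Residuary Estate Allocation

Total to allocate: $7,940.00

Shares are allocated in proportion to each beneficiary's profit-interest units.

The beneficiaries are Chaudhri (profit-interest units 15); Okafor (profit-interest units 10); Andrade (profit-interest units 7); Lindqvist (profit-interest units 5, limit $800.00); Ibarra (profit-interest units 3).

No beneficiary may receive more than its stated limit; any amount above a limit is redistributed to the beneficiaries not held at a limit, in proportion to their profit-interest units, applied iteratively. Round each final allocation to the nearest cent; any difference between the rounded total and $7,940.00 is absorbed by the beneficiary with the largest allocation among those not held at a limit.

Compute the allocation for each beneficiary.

Profit-interest units total: 40.
Pro-rata shares before constraints: Chaudhri 2,977.5000; Okafor 1,985.0000; Andrade 1,389.5000; Lindqvist 992.5000; Ibarra 595.5000.
Capped: Lindqvist ($800.00); residual $7,140.00 reallocated over remaining profit-interest units 35.
Shares after redistribution: Chaudhri 3,060.0000 → $3,060.00; Okafor 2,040.0000 → $2,040.00; Andrade 1,428.0000 → $1,428.00; Ibarra 612.0000 → $612.00.

Chaudhri: $3,060.00 | Okafor: $2,040.00 | Andrade: $1,428.00 | Lindqvist: $800.00 | Ibarra: $612.00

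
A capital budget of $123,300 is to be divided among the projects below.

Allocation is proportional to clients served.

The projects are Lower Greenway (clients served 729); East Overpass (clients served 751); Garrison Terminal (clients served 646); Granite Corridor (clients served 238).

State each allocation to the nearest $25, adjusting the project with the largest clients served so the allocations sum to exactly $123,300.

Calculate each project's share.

Lower Greenway: $38,025 | East Overpass: $39,150 | Garrison Terminal: $33,700 | Granite Corridor: $12,425

Sum of clients served: 2,364.
Proportional shares: Lower Greenway 729/2,364 × $123,300 = 38,022.72; East Overpass 751/2,364 × $123,300 = 39,170.18; Garrison Terminal 646/2,364 × $123,300 = 33,693.65; Granite Corridor 238/2,364 × $123,300 = 12,413.45.
After rounding ($25): Lower Greenway $38,025; East Overpass $39,175; Garrison Terminal $33,700; Granite Corridor $12,425. Sum = $123,325.
Difference $123,300 − $123,325 = −$25 applied to largest clients served (East Overpass): East Overpass becomes $39,150.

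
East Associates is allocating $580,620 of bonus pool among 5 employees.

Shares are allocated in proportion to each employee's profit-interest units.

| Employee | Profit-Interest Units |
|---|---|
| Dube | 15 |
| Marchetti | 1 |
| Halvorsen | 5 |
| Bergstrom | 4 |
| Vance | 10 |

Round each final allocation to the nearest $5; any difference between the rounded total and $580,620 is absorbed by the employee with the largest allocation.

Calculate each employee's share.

Dube: $248,840 · Marchetti: $16,590 · Halvorsen: $82,945 · Bergstrom: $66,355 · Vance: $165,890

Total profit-interest units = 35.
Unrounded shares: Dube 15/35 × $580,620 = 248,837.14; Marchetti 1/35 × $580,620 = 16,589.14; Halvorsen 5/35 × $580,620 = 82,945.71; Bergstrom 4/35 × $580,620 = 66,356.57; Vance 10/35 × $580,620 = 165,891.43.
At nearest $5: Dube $248,835; Marchetti $16,590; Halvorsen $82,945; Bergstrom $66,355; Vance $165,890. Sum = $580,615.
Difference $580,620 − $580,615 = +$5 applied to largest allocation (Dube): Dube becomes $248,840.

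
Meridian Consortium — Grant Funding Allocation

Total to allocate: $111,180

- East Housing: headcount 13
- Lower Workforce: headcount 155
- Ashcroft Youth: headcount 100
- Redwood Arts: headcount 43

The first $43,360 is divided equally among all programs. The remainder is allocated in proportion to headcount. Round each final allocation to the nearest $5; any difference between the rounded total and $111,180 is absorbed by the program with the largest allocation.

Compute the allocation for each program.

First tranche $43,360 split equally: $10,840 each.
Remainder $67,820 by headcount (total 311): East Housing 2,834.92 → $2,835; Lower Workforce 33,800.96 → $33,800; Ashcroft Youth 21,807.07 → $21,805; Redwood Arts 9,377.04 → $9,375.
Rounding difference +$5 on remainder applied to Lower Workforce.
Totals: East Housing $10,840 + $2,835 = $13,675; Lower Workforce $10,840 + $33,805 = $44,645; Ashcroft Youth $10,840 + $21,805 = $32,645; Redwood Arts $10,840 + $9,375 = $20,215.

East Housing: $13,675; Lower Workforce: $44,645; Ashcroft Youth: $32,645; Redwood Arts: $20,215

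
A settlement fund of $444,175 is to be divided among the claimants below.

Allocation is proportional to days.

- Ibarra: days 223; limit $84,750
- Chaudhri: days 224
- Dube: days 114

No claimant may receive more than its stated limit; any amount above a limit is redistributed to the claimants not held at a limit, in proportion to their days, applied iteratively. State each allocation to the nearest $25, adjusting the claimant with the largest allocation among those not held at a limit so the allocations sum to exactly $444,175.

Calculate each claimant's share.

Ibarra: $84,750; Chaudhri: $238,200; Dube: $121,225

Sum of days: 561.
Pro-rata shares before constraints: Ibarra 176,561.54; Chaudhri 177,353.30; Dube 90,260.16.
Cap binds for Ibarra ($84,750); residual $359,425 reallocated over remaining days 338.
Shares after redistribution: Chaudhri 238,198.82 → $238,200; Dube 121,226.18 → $121,225.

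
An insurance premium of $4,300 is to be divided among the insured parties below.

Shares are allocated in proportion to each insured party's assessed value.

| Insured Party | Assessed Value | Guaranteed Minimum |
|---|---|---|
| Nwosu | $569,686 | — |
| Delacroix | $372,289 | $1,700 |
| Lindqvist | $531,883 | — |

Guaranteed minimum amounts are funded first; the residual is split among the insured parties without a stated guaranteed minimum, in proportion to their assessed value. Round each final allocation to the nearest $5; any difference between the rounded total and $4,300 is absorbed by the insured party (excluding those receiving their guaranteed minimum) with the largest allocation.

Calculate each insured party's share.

Nwosu: $1,345 · Delacroix: $1,700 · Lindqvist: $1,255

Minimums first: Delacroix $1,700. Residual $2,600.
Residual split over remaining assessed value 1,101,569: Nwosu 1,344.61 → $1,345; Lindqvist 1,255.39 → $1,255.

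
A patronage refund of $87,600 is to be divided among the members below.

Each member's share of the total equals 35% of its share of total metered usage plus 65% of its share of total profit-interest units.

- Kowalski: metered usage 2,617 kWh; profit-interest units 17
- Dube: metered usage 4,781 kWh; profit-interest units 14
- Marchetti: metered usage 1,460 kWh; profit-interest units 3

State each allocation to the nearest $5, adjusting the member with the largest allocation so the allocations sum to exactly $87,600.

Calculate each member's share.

Metered usage total 8,858; profit-interest units total 34.
Blended shares (35% metered usage + 65% profit-interest units): Kowalski 0.4284; Dube 0.4566; Marchetti 0.1150.
Proportional shares: Kowalski 37,528.16; Dube 39,994.25; Marchetti 10,077.58.
After rounding ($5): Kowalski $37,530; Dube $39,995; Marchetti $10,080. Sum = $87,605.
Difference $87,600 − $87,605 = −$5 applied to largest allocation (Dube): Dube becomes $39,990.

Kowalski: $37,530 · Dube: $39,990 · Marchetti: $10,080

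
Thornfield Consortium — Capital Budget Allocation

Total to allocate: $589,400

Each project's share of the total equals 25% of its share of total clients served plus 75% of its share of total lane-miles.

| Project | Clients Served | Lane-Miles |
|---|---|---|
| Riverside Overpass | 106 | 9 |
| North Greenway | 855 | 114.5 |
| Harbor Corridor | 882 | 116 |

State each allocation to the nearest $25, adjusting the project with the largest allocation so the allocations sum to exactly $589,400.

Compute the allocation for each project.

Riverside Overpass: $25,075 | North Greenway: $279,700 | Harbor Corridor: $284,625

Totals — clients served 1,843, lane-miles 239.5.
Combined weights (25% clients served + 75% lane-miles): Riverside Overpass 0.0426; North Greenway 0.4745; Harbor Corridor 0.4829.
Pro-rata amounts: Riverside Overpass 25,086.31; North Greenway 279,693.22; Harbor Corridor 284,620.48.
Rounded to nearest $25: Riverside Overpass $25,075; North Greenway $279,700; Harbor Corridor $284,625. Sum = $589,400.
Rounded total matches; no reconciliation needed.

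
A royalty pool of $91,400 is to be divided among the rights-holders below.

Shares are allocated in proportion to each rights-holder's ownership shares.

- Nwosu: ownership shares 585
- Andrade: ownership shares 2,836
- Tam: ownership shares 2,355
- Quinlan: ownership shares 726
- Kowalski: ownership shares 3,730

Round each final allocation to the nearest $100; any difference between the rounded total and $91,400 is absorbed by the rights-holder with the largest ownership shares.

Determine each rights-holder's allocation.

Nwosu: $5,200 | Andrade: $25,300 | Tam: $21,000 | Quinlan: $6,500 | Kowalski: $33,400

Sum of ownership shares: 10,232.
Proportional shares: Nwosu 585/10,232 × $91,400 = 5,225.66; Andrade 2,836/10,232 × $91,400 = 25,333.31; Tam 2,355/10,232 × $91,400 = 21,036.65; Quinlan 726/10,232 × $91,400 = 6,485.18; Kowalski 3,730/10,232 × $91,400 = 33,319.19.
Rounded to nearest $100: Nwosu $5,200; Andrade $25,300; Tam $21,000; Quinlan $6,500; Kowalski $33,300. Sum = $91,300.
Difference $91,400 − $91,300 = +$100 applied to largest ownership shares (Kowalski): Kowalski becomes $33,400.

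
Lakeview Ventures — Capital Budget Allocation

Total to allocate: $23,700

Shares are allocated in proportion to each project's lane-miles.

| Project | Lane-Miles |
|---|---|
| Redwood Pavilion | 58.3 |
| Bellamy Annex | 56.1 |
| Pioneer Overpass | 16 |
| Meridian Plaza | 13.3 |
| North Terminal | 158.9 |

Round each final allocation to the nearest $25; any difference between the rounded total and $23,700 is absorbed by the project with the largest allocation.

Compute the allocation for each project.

Lane-miles total: 302.6.
Unrounded shares: Redwood Pavilion 58.3/302.6 × $23,700 = 4,566.13; Bellamy Annex 56.1/302.6 × $23,700 = 4,393.82; Pioneer Overpass 16/302.6 × $23,700 = 1,253.14; Meridian Plaza 13.3/302.6 × $23,700 = 1,041.67; North Terminal 158.9/302.6 × $23,700 = 12,445.24.
At nearest $25: Redwood Pavilion $4,575; Bellamy Annex $4,400; Pioneer Overpass $1,250; Meridian Plaza $1,050; North Terminal $12,450. Sum = $23,725.
Difference $23,700 − $23,725 = −$25 applied to largest allocation (North Terminal): North Terminal becomes $12,425.

Redwood Pavilion: $4,575 · Bellamy Annex: $4,400 · Pioneer Overpass: $1,250 · Meridian Plaza: $1,050 · North Terminal: $12,425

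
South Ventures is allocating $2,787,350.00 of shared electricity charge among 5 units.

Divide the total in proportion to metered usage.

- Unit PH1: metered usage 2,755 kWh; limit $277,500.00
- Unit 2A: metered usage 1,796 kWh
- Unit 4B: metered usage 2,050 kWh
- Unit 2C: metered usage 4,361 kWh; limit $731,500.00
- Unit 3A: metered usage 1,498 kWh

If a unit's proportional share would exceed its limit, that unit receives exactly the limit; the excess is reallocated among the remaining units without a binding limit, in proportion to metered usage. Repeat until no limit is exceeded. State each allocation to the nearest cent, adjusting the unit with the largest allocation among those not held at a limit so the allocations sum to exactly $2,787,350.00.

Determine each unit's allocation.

Unit PH1: $277,500.00; Unit 2A: $597,664.03; Unit 4B: $682,188.91; Unit 2C: $731,500.00; Unit 3A: $498,497.06

Combined metered usage = 12,460.
Proportional shares (ignoring caps): Unit PH1 616,304.1132; Unit 2A 401,772.1188; Unit 4B 458,592.8973; Unit 2C 975,572.5000; Unit 3A 335,108.3708.
Held at cap: Unit PH1 ($277,500.00), Unit 2C ($731,500.00); balance $1,778,350.00 reallocated over remaining metered usage 5,344.
Shares after redistribution: Unit 2A 597,664.0344 → $597,664.03; Unit 4B 682,188.9034 → $682,188.90; Unit 3A 498,497.0621 → $498,497.06.
Rounding difference +$0.01 applied to Unit 4B → $682,188.91.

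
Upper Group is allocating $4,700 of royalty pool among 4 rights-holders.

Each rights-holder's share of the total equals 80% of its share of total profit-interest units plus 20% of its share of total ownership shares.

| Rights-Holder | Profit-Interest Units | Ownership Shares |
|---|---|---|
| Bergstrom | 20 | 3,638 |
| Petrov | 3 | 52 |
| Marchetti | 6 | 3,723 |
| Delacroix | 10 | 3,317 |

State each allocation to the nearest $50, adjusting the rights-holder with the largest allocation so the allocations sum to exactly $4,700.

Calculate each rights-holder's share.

Bergstrom: $2,250 · Petrov: $300 · Marchetti: $900 · Delacroix: $1,250

Totals — profit-interest units 39, ownership shares 10,730.
Composite weights (80% profit-interest units + 20% ownership shares): Bergstrom 0.4781; Petrov 0.0625; Marchetti 0.1925; Delacroix 0.2670.
Proportional shares: Bergstrom 2,246.91; Petrov 293.79; Marchetti 904.61; Delacroix 1,254.69.
At nearest $50: Bergstrom $2,250; Petrov $300; Marchetti $900; Delacroix $1,250. Sum = $4,700.
Rounded total matches; no reconciliation needed.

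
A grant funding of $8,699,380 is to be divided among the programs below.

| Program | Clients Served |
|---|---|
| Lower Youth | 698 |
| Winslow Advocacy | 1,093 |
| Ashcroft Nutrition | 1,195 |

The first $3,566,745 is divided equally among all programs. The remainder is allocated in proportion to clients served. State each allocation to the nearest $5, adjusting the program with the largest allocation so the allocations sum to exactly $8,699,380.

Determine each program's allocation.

First tranche $3,566,745 split equally: $1,188,915 each.
Remainder $5,132,635 by clients served (total 2,986): Lower Youth 1,199,792.11 → $1,199,790; Winslow Advocacy 1,878,757.55 → $1,878,760; Ashcroft Nutrition 2,054,085.34 → $2,054,085.
Totals: Lower Youth $1,188,915 + $1,199,790 = $2,388,705; Winslow Advocacy $1,188,915 + $1,878,760 = $3,067,675; Ashcroft Nutrition $1,188,915 + $2,054,085 = $3,243,000.

Lower Youth: $2,388,705 | Winslow Advocacy: $3,067,675 | Ashcroft Nutrition: $3,243,000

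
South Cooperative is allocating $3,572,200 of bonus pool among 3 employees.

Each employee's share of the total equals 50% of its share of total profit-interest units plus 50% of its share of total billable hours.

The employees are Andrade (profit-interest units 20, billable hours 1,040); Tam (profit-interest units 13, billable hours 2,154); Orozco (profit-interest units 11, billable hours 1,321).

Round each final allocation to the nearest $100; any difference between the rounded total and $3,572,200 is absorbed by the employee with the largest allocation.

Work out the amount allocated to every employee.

Totals — profit-interest units 44, billable hours 4,515.
Combined weights (50% profit-interest units + 50% billable hours): Andrade 0.3424; Tam 0.3863; Orozco 0.2713.
Unrounded shares: Andrade 1,223,279.80; Tam 1,379,817.54; Orozco 969,102.65.
At nearest $100: Andrade $1,223,300; Tam $1,379,800; Orozco $969,100. Sum = $3,572,200.
Sum already equals the total — no adjustment.

Andrade: $1,223,300; Tam: $1,379,800; Orozco: $969,100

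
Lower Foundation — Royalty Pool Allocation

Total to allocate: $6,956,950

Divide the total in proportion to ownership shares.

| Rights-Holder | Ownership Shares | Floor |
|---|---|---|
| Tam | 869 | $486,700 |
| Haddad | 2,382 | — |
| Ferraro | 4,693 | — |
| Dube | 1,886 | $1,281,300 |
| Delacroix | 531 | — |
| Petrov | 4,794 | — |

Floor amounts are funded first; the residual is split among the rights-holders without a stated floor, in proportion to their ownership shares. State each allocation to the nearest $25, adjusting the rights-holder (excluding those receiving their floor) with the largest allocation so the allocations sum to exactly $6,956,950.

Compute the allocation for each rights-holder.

Tam: $486,700 | Haddad: $996,775 | Ferraro: $1,963,850 | Dube: $1,281,300 | Delacroix: $222,200 | Petrov: $2,006,125

Guaranteed amounts: Tam $486,700; Dube $1,281,300. Balance $5,188,950.
Balance split over remaining ownership shares 12,400: Haddad 996,780.56 → $996,775; Ferraro 1,963,850.19 → $1,963,850; Delacroix 222,204.23 → $222,200; Petrov 2,006,115.02 → $2,006,125.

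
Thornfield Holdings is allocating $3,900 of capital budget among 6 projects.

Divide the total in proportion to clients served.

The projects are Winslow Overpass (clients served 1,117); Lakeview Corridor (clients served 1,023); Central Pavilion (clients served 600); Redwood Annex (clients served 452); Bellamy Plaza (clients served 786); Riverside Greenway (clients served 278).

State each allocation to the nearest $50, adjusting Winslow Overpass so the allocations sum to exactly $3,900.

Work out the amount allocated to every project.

Winslow Overpass: $1,050 · Lakeview Corridor: $950 · Central Pavilion: $550 · Redwood Annex: $400 · Bellamy Plaza: $700 · Riverside Greenway: $250

Clients served total: 4,256.
Raw shares: Winslow Overpass 1,117/4,256 × $3,900 = 1,023.57; Lakeview Corridor 1,023/4,256 × $3,900 = 937.43; Central Pavilion 600/4,256 × $3,900 = 549.81; Redwood Annex 452/4,256 × $3,900 = 414.19; Bellamy Plaza 786/4,256 × $3,900 = 720.25; Riverside Greenway 278/4,256 × $3,900 = 254.75.
At nearest $50: Winslow Overpass $1,000; Lakeview Corridor $950; Central Pavilion $550; Redwood Annex $400; Bellamy Plaza $700; Riverside Greenway $250. Sum = $3,850.
Difference $3,900 − $3,850 = +$50 applied to Winslow Overpass: Winslow Overpass becomes $1,050.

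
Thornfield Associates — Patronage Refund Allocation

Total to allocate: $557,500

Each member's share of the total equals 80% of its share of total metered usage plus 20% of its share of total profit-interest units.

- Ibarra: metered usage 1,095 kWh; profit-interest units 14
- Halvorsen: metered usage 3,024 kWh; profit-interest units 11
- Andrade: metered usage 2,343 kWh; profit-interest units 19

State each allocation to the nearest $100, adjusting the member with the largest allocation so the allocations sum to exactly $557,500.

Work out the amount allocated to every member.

Ibarra: $111,100 · Halvorsen: $236,500 · Andrade: $209,900

Totals — metered usage 6,462, profit-interest units 44.
Blended shares (80% metered usage + 20% profit-interest units): Ibarra 0.1992; Halvorsen 0.4244; Andrade 0.3764.
Unrounded shares: Ibarra 111,052.95; Halvorsen 236,588.09; Andrade 209,858.96.
Rounded to nearest $100: Ibarra $111,100; Halvorsen $236,600; Andrade $209,900. Sum = $557,600.
Difference $557,500 − $557,600 = −$100 applied to largest allocation (Halvorsen): Halvorsen becomes $236,500.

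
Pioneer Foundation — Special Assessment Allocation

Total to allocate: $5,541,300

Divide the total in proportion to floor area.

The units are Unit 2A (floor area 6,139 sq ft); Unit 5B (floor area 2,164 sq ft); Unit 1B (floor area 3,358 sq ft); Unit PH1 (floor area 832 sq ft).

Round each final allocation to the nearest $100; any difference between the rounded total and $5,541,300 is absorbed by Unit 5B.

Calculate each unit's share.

Unit 2A: $2,723,000 | Unit 5B: $959,900 | Unit 1B: $1,489,400 | Unit PH1: $369,000

Sum of floor area: 12,493.
Raw shares: Unit 2A 6,139/12,493 × $5,541,300 = 2,722,968.12; Unit 5B 2,164/12,493 × $5,541,300 = 959,847.37; Unit 1B 3,358/12,493 × $5,541,300 = 1,489,448.92; Unit PH1 832/12,493 × $5,541,300 = 369,035.59.
Rounded to nearest $100: Unit 2A $2,723,000; Unit 5B $959,800; Unit 1B $1,489,400; Unit PH1 $369,000. Sum = $5,541,200.
Difference $5,541,300 − $5,541,200 = +$100 applied to Unit 5B: Unit 5B becomes $959,900.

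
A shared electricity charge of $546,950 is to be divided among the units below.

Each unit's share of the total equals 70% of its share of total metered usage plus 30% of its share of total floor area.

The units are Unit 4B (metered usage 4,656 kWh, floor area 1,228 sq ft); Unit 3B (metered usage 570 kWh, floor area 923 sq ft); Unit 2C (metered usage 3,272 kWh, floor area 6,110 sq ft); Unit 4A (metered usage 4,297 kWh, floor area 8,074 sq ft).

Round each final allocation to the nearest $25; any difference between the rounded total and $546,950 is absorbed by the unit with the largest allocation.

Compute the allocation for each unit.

Unit 4B: $151,650 | Unit 3B: $26,325 | Unit 2C: $159,275 | Unit 4A: $209,700

Metered usage total 12,795; floor area total 16,335.
Composite weights (70% metered usage + 30% floor area): Unit 4B 0.2773; Unit 3B 0.0481; Unit 2C 0.2912; Unit 4A 0.3834.
Proportional shares: Unit 4B 151,656.82; Unit 3B 26,327.65; Unit 2C 159,283.03; Unit 4A 209,682.50.
At nearest $25: Unit 4B $151,650; Unit 3B $26,325; Unit 2C $159,275; Unit 4A $209,675. Sum = $546,925.
Difference $546,950 − $546,925 = +$25 applied to largest allocation (Unit 4A): Unit 4A becomes $209,700.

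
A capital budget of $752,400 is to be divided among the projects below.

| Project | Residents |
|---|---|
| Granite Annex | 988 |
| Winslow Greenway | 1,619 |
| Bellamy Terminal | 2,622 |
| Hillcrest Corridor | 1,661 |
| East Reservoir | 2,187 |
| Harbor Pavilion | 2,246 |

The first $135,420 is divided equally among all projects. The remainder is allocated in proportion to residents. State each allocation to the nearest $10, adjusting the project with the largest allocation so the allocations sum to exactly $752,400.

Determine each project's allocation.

Equal tier: $135,420 ÷ 6 = $22,570 apiece.
Remainder $616,980 by residents (total 11,323): Granite Annex 53,835.22 → $53,840; Winslow Greenway 88,217.84 → $88,220; Bellamy Terminal 142,870.40 → $142,870; Hillcrest Corridor 90,506.38 → $90,510; East Reservoir 119,167.65 → $119,170; Harbor Pavilion 122,382.50 → $122,380.
Rounding difference −$10 on remainder applied to Bellamy Terminal.
Totals: Granite Annex $22,570 + $53,840 = $76,410; Winslow Greenway $22,570 + $88,220 = $110,790; Bellamy Terminal $22,570 + $142,860 = $165,430; Hillcrest Corridor $22,570 + $90,510 = $113,080; East Reservoir $22,570 + $119,170 = $141,740; Harbor Pavilion $22,570 + $122,380 = $144,950.

Granite Annex: $76,410; Winslow Greenway: $110,790; Bellamy Terminal: $165,430; Hillcrest Corridor: $113,080; East Reservoir: $141,740; Harbor Pavilion: $144,950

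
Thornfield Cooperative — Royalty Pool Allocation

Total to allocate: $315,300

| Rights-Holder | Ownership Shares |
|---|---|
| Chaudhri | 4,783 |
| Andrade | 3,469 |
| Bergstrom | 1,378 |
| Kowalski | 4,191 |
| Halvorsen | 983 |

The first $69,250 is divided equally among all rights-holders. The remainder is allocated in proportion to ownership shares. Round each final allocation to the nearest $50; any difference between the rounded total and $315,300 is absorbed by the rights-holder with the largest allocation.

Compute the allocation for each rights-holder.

First tranche $69,250 split equally: $13,850 each.
Remainder $246,050 by ownership shares (total 14,804): Chaudhri 79,495.89 → $79,500; Andrade 57,656.54 → $57,650; Bergstrom 22,903.06 → $22,900; Kowalski 69,656.55 → $69,650; Halvorsen 16,337.96 → $16,350.
Totals: Chaudhri $13,850 + $79,500 = $93,350; Andrade $13,850 + $57,650 = $71,500; Bergstrom $13,850 + $22,900 = $36,750; Kowalski $13,850 + $69,650 = $83,500; Halvorsen $13,850 + $16,350 = $30,200.

Chaudhri: $93,350 · Andrade: $71,500 · Bergstrom: $36,750 · Kowalski: $83,500 · Halvorsen: $30,200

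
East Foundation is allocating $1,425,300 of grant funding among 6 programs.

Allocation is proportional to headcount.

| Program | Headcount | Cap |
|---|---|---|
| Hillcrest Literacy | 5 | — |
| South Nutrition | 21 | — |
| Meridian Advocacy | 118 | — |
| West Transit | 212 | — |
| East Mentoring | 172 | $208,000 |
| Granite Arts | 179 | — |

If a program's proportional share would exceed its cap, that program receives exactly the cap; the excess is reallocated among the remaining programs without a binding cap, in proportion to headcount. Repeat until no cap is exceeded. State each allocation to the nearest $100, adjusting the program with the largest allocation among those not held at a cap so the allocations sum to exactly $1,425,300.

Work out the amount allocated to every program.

Total headcount = 707.
Proportional shares (ignoring caps): Hillcrest Literacy 10,079.92; South Nutrition 42,335.64; Meridian Advocacy 237,886.00; West Transit 427,388.40; East Mentoring 346,749.08; Granite Arts 360,860.96.
Cap binds for East Mentoring ($208,000); remaining pool $1,217,300 reallocated over remaining headcount 535.
Remaining shares: Hillcrest Literacy 11,376.64 → $11,400; South Nutrition 47,781.87 → $47,800; Meridian Advocacy 268,488.60 → $268,500; West Transit 482,369.35 → $482,400; Granite Arts 407,283.55 → $407,300.
Rounding difference −$100 applied to West Transit → $482,300.

Hillcrest Literacy: $11,400 | South Nutrition: $47,800 | Meridian Advocacy: $268,500 | West Transit: $482,300 | East Mentoring: $208,000 | Granite Arts: $407,300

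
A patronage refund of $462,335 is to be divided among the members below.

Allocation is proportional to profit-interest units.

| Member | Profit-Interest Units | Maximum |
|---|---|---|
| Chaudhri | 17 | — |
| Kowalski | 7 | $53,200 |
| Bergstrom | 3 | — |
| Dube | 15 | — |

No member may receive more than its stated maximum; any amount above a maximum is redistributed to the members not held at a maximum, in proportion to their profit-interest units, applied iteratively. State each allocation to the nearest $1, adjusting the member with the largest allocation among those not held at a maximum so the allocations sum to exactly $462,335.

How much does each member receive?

Chaudhri: $198,722 · Kowalski: $53,200 · Bergstrom: $35,069 · Dube: $175,344

Combined profit-interest units = 42.
Proportional shares (ignoring caps): Chaudhri 187,135.60; Kowalski 77,055.83; Bergstrom 33,023.93; Dube 165,119.64.
Held at cap: Kowalski ($53,200); balance $409,135 reallocated over remaining profit-interest units 35.
Remaining shares: Chaudhri 198,722.71 → $198,723; Bergstrom 35,068.71 → $35,069; Dube 175,343.57 → $175,344.
Rounding difference −$1 applied to Chaudhri → $198,722.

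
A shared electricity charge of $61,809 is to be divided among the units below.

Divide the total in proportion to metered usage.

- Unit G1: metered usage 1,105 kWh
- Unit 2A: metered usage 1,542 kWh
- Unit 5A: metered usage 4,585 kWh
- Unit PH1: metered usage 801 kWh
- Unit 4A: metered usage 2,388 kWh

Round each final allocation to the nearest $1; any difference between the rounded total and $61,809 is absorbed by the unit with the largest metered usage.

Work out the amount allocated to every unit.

Combined metered usage = 10,421.
Proportional shares: Unit G1 1,105/10,421 × $61,809 = 6,553.97; Unit 2A 1,542/10,421 × $61,809 = 9,145.91; Unit 5A 4,585/10,421 × $61,809 = 27,194.54; Unit PH1 801/10,421 × $61,809 = 4,750.89; Unit 4A 2,388/10,421 × $61,809 = 14,163.70.
After rounding ($1): Unit G1 $6,554; Unit 2A $9,146; Unit 5A $27,195; Unit PH1 $4,751; Unit 4A $14,164. Sum = $61,810.
Difference $61,809 − $61,810 = −$1 applied to largest metered usage (Unit 5A): Unit 5A becomes $27,194.

Unit G1: $6,554 | Unit 2A: $9,146 | Unit 5A: $27,194 | Unit PH1: $4,751 | Unit 4A: $14,164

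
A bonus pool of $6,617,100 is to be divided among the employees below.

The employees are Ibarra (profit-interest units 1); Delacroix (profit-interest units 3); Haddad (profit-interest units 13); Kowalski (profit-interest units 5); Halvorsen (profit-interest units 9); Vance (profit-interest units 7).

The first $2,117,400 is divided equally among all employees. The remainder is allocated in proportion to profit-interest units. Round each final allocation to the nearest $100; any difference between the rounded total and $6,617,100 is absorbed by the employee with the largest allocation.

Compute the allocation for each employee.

Equal tier: $2,117,400 ÷ 6 = $352,900 apiece.
Remainder $4,499,700 by profit-interest units (total 38): Ibarra 118,413.16 → $118,400; Delacroix 355,239.47 → $355,200; Haddad 1,539,371.05 → $1,539,400; Kowalski 592,065.79 → $592,100; Halvorsen 1,065,718.42 → $1,065,700; Vance 828,892.11 → $828,900.
Totals: Ibarra $352,900 + $118,400 = $471,300; Delacroix $352,900 + $355,200 = $708,100; Haddad $352,900 + $1,539,400 = $1,892,300; Kowalski $352,900 + $592,100 = $945,000; Halvorsen $352,900 + $1,065,700 = $1,418,600; Vance $352,900 + $828,900 = $1,181,800.

Ibarra: $471,300; Delacroix: $708,100; Haddad: $1,892,300; Kowalski: $945,000; Halvorsen: $1,418,600; Vance: $1,181,800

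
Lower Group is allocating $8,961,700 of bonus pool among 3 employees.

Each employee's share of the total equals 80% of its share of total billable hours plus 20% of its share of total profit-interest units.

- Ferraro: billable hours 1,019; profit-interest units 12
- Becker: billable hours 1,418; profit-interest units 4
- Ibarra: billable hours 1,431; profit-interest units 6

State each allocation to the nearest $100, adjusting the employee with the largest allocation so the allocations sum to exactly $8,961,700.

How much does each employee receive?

Ferraro: $2,866,400; Becker: $2,954,200; Ibarra: $3,141,100

Totals — billable hours 3,868, profit-interest units 22.
Combined weights (80% billable hours + 20% profit-interest units): Ferraro 0.3198; Becker 0.3296; Ibarra 0.3505.
Unrounded shares: Ferraro 2,866,362.30; Becker 2,954,151.07; Ibarra 3,141,186.64.
At nearest $100: Ferraro $2,866,400; Becker $2,954,200; Ibarra $3,141,200. Sum = $8,961,800.
Difference $8,961,700 − $8,961,800 = −$100 applied to largest allocation (Ibarra): Ibarra becomes $3,141,100.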